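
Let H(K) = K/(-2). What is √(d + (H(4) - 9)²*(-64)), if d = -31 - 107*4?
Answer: I*√8203 ≈ 90.57*I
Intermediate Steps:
H(K) = -K/2 (H(K) = K*(-½) = -K/2)
d = -459 (d = -31 - 428 = -459)
√(d + (H(4) - 9)²*(-64)) = √(-459 + (-½*4 - 9)²*(-64)) = √(-459 + (-2 - 9)²*(-64)) = √(-459 + (-11)²*(-64)) = √(-459 + 121*(-64)) = √(-459 - 7744) = √(-8203) = I*√8203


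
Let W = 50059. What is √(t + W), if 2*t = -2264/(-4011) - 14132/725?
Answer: √16929392894924181/581595 ≈ 223.72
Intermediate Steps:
t = -27521026/2907975 (t = (-2264/(-4011) - 14132/725)/2 = (-2264*(-1/4011) - 14132*1/725)/2 = (2264/4011 - 14132/725)/2 = (½)*(-55042052/2907975) = -27521026/2907975 ≈ -9.4640)
√(t + W) = √(-27521026/2907975 + 50059) = √(145542799499/2907975) = √16929392894924181/581595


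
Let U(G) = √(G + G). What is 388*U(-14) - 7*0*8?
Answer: 776*I*√7 ≈ 2053.1*I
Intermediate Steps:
U(G) = √2*√G (U(G) = √(2*G) = √2*√G)
388*U(-14) - 7*0*8 = 388*(√2*√(-14)) - 7*0*8 = 388*(√2*(I*√14)) + 0*8 = 388*(2*I*√7) + 0 = 776*I*√7 + 0 = 776*I*√7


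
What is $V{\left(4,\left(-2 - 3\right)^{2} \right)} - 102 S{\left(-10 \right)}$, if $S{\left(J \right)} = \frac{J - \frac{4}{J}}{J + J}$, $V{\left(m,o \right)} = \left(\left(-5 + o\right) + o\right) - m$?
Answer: $- \frac{199}{25} \approx -7.96$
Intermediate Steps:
$V{\left(m,o \right)} = -5 - m + 2 o$ ($V{\left(m,o \right)} = \left(-5 + 2 o\right) - m = -5 - m + 2 o$)
$S{\left(J \right)} = \frac{J - \frac{4}{J}}{2 J}$
$V{\left(4,\left(-2 - 3\right)^{2} \right)} - 102 S{\left(-10 \right)} = \left(-5 - 4 + 2 \left(-2 - 3\right)^{2}\right) - 102 \left(\frac{1}{2} - \frac{2}{100}\right) = \left(-5 - 4 + 2 \left(-5\right)^{2}\right) - 102 \left(\frac{1}{2} - \frac{1}{50}\right) = \left(-5 - 4 + 2 \cdot 25\right) - 102 \left(\frac{1}{2} - \frac{1}{50}\right) = \left(-5 - 4 + 50\right) - \frac{1224}{25} = 41 - \frac{1224}{25} = - \frac{199}{25}$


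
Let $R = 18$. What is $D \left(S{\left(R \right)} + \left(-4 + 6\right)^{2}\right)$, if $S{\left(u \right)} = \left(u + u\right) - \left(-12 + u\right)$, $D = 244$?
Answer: $8296$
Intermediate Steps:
$S{\left(u \right)} = 12 + u$ ($S{\left(u \right)} = 2 u - \left(-12 + u\right) = 12 + u$)
$D \left(S{\left(R \right)} + \left(-4 + 6\right)^{2}\right) = 244 \left(\left(12 + 18\right) + \left(-4 + 6\right)^{2}\right) = 244 \left(30 + 2^{2}\right) = 244 \left(30 + 4\right) = 244 \cdot 34 = 8296$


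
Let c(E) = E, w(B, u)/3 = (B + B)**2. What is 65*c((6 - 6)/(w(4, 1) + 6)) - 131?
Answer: -131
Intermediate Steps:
w(B, u) = 12*B**2 (w(B, u) = 3*(B + B)**2 = 3*(2*B)**2 = 3*(4*B**2) = 12*B**2)
65*c((6 - 6)/(w(4, 1) + 6)) - 131 = 65*((6 - 6)/(12*4**2 + 6)) - 131 = 65*(0/(12*16 + 6)) - 131 = 65*(0/(192 + 6)) - 131 = 65*(0/198) - 131 = 65*(0*(1/198)) - 131 = 65*0 - 131 = 0 - 131 = -131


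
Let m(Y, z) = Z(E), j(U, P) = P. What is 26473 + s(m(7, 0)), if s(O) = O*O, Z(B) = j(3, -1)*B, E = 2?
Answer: 26477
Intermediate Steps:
Z(B) = -B
m(Y, z) = -2 (m(Y, z) = -1*2 = -2)
s(O) = O**2
26473 + s(m(7, 0)) = 26473 + (-2)**2 = 26473 + 4 = 26477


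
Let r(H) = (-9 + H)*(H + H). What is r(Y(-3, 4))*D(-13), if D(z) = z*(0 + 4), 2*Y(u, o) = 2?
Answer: 832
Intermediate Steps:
Y(u, o) = 1 (Y(u, o) = (½)*2 = 1)
r(H) = 2*H*(-9 + H) (r(H) = (-9 + H)*(2*H) = 2*H*(-9 + H))
D(z) = 4*z (D(z) = z*4 = 4*z)
r(Y(-3, 4))*D(-13) = (2*1*(-9 + 1))*(4*(-13)) = (2*1*(-8))*(-52) = -16*(-52) = 832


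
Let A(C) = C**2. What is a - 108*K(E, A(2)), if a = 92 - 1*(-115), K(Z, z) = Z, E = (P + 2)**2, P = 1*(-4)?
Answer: -225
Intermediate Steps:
P = -4
E = 4 (E = (-4 + 2)**2 = (-2)**2 = 4)
a = 207 (a = 92 + 115 = 207)
a - 108*K(E, A(2)) = 207 - 108*4 = 207 - 432 = -225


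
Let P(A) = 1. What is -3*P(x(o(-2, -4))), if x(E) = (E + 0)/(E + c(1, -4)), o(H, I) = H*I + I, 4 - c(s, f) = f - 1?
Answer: -3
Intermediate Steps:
c(s, f) = 5 - f (c(s, f) = 4 - (f - 1) = 4 - (-1 + f) = 4 + (1 - f) = 5 - f)
o(H, I) = I + H*I
x(E) = E/(9 + E) (x(E) = (E + 0)/(E + (5 - 1*(-4))) = E/(E + (5 + 4)) = E/(E + 9) = E/(9 + E))
-3*P(x(o(-2, -4))) = -3*1 = -3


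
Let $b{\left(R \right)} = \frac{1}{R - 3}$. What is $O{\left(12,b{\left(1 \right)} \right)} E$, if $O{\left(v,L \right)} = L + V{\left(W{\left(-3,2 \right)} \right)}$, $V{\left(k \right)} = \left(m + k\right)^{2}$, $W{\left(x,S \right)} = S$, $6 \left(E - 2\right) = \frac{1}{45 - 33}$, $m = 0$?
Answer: $\frac{1015}{144} \approx 7.0486$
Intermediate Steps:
$E = \frac{145}{72}$ ($E = 2 + \frac{1}{6 \left(45 - 33\right)} = 2 + \frac{1}{6 \cdot 12} = 2 + \frac{1}{6} \cdot \frac{1}{12} = 2 + \frac{1}{72} = \frac{145}{72} \approx 2.0139$)
$b{\left(R \right)} = \frac{1}{-3 + R}$
$V{\left(k \right)} = k^{2}$ ($V{\left(k \right)} = \left(0 + k\right)^{2} = k^{2}$)
$O{\left(v,L \right)} = 4 + L$ ($O{\left(v,L \right)} = L + 2^{2} = L + 4 = 4 + L$)
$O{\left(12,b{\left(1 \right)} \right)} E = \left(4 + \frac{1}{-3 + 1}\right) \frac{145}{72} = \left(4 + \frac{1}{-2}\right) \frac{145}{72} = \left(4 - \frac{1}{2}\right) \frac{145}{72} = \frac{7}{2} \cdot \frac{145}{72} = \frac{1015}{144}$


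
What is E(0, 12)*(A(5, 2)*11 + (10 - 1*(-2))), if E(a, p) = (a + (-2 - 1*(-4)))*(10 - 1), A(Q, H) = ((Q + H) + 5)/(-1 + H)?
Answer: 2592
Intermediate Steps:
A(Q, H) = (5 + H + Q)/(-1 + H) (A(Q, H) = ((H + Q) + 5)/(-1 + H) = (5 + H + Q)/(-1 + H))
E(a, p) = 18 + 9*a (E(a, p) = (a + (-2 + 4))*9 = (a + 2)*9 = (2 + a)*9 = 18 + 9*a)
E(0, 12)*(A(5, 2)*11 + (10 - 1*(-2))) = (18 + 9*0)*(((5 + 2 + 5)/(-1 + 2))*11 + (10 - 1*(-2))) = (18 + 0)*((12/1)*11 + (10 + 2)) = 18*((1*12)*11 + 12) = 18*(12*11 + 12) = 18*(132 + 12) = 18*144 = 2592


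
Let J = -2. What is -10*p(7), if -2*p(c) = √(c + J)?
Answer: 5*√5 ≈ 11.180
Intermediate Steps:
p(c) = -√(-2 + c)/2 (p(c) = -√(c - 2)/2 = -√(-2 + c)/2)
-10*p(7) = -(-5)*√(-2 + 7) = -(-5)*√5 = 5*√5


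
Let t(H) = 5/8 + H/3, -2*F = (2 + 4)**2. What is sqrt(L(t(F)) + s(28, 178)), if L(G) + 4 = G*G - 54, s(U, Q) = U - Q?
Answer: I*sqrt(11463)/8 ≈ 13.383*I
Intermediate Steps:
F = -18 (F = -(2 + 4)**2/2 = -1/2*6**2 = -1/2*36 = -18)
t(H) = 5/8 + H/3 (t(H) = 5*(1/8) + H*(1/3) = 5/8 + H/3)
L(G) = -58 + G**2 (L(G) = -4 + (G*G - 54) = -4 + (G**2 - 54) = -4 + (-54 + G**2) = -58 + G**2)
sqrt(L(t(F)) + s(28, 178)) = sqrt((-58 + (5/8 + (1/3)*(-18))**2) + (28 - 1*178)) = sqrt((-58 + (5/8 - 6)**2) + (28 - 178)) = sqrt((-58 + (-43/8)**2) - 150) = sqrt((-58 + 1849/64) - 150) = sqrt(-1863/64 - 150) = sqrt(-11463/64) = I*sqrt(11463)/8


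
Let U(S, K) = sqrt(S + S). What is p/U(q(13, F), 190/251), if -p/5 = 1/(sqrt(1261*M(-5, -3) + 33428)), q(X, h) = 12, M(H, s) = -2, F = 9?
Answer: -5*sqrt(5151)/61812 ≈ -0.0058055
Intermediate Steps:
U(S, K) = sqrt(2)*sqrt(S) (U(S, K) = sqrt(2*S) = sqrt(2)*sqrt(S))
p = -5*sqrt(3434)/10302 (p = -5/sqrt(1261*(-2) + 33428) = -5/sqrt(-2522 + 33428) = -5*sqrt(3434)/10302 ≈ -0.028441)
p/U(q(13, F), 190/251) = (-5*sqrt(3434)/10302)/((sqrt(2)*sqrt(12))) = (-5*sqrt(3434)/10302)/((sqrt(2)*(2*sqrt(3)))) = (-5*sqrt(3434)/10302)/((2*sqrt(6))) = (-5*sqrt(3434)/10302)*(sqrt(6)/12) = -5*sqrt(5151)/61812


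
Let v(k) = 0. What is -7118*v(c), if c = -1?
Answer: 0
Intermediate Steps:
-7118*v(c) = -7118*0 = 0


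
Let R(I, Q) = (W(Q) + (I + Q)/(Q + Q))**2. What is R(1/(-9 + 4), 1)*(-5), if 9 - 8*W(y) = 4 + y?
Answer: -81/20 ≈ -4.0500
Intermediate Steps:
W(y) = 5/8 - y/8 (W(y) = 9/8 - (4 + y)/8 = 9/8 + (-1/2 - y/8) = 5/8 - y/8)
R(I, Q) = (5/8 - Q/8 + (I + Q)/(2*Q))**2 (R(I, Q) = ((5/8 - Q/8) + (I + Q)/(Q + Q))**2 = ((5/8 - Q/8) + (I + Q)/((2*Q)))**2 = ((5/8 - Q/8) + (I + Q)*(1/(2*Q)))**2 = ((5/8 - Q/8) + (I + Q)/(2*Q))**2 = (5/8 - Q/8 + (I + Q)/(2*Q))**2)
R(1/(-9 + 4), 1)*(-5) = ((1/64)*(-1*1**2 + 4/(-9 + 4) + 9*1)**2/1**2)*(-5) = ((1/64)*1*(-1*1 + 4/(-5) + 9)**2)*(-5) = ((1/64)*1*(-1 + 4*(-1/5) + 9)**2)*(-5) = ((1/64)*1*(-1 - 4/5 + 9)**2)*(-5) = ((1/64)*1*(36/5)**2)*(-5) = ((1/64)*1*(1296/25))*(-5) = (81/100)*(-5) = -81/20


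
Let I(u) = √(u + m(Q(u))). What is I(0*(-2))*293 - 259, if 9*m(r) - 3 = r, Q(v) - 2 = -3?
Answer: -259 + 293*√2/3 ≈ -120.88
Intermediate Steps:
Q(v) = -1 (Q(v) = 2 - 3 = -1)
m(r) = ⅓ + r/9
I(u) = √(2/9 + u) (I(u) = √(u + (⅓ + (⅑)*(-1))) = √(u + (⅓ - ⅑)) = √(u + 2/9) = √(2/9 + u))
I(0*(-2))*293 - 259 = (√(2 + 9*(0*(-2)))/3)*293 - 259 = (√(2 + 9*0)/3)*293 - 259 = (√(2 + 0)/3)*293 - 259 = (√2/3)*293 - 259 = 293*√2/3 - 259 = -259 + 293*√2/3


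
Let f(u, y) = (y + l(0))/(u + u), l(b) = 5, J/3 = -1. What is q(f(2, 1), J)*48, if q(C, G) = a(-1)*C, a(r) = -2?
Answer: -144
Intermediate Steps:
J = -3 (J = 3*(-1) = -3)
f(u, y) = (5 + y)/(2*u) (f(u, y) = (y + 5)/(u + u) = (5 + y)/((2*u)) = (5 + y)*(1/(2*u)) = (5 + y)/(2*u))
q(C, G) = -2*C
q(f(2, 1), J)*48 = -(5 + 1)/2*48 = -6/2*48 = -2*3/2*48 = -3*48 = -144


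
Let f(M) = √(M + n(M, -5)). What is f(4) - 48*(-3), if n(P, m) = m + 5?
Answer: 146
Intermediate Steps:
n(P, m) = 5 + m
f(M) = √M (f(M) = √(M + (5 - 5)) = √(M + 0) = √M)
f(4) - 48*(-3) = √4 - 48*(-3) = 2 + 144 = 146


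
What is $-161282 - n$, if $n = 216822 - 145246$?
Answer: $-232858$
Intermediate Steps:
$n = 71576$
$-161282 - n = -161282 - 71576 = -232858$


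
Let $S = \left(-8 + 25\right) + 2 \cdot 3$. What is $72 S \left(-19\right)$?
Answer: $-31464$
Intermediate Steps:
$S = 23$ ($S = 17 + 6 = 23$)
$72 S \left(-19\right) = 72 \cdot 23 \left(-19\right) = 1656 \left(-19\right) = -31464$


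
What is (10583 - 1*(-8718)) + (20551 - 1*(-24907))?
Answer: 64759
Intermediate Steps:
(10583 - 1*(-8718)) + (20551 - 1*(-24907)) = (10583 + 8718) + (20551 + 24907) = 19301 + 45458 = 64759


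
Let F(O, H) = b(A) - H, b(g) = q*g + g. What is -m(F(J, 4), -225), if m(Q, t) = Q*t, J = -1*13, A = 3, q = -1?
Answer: -900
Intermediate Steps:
b(g) = 0 (b(g) = -g + g = 0)
J = -13
F(O, H) = -H (F(O, H) = 0 - H = -H)
-m(F(J, 4), -225) = -(-1*4)*(-225) = -(-4)*(-225) = -1*900 = -900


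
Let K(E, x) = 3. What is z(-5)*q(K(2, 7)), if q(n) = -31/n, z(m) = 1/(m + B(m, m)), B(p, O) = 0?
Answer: 31/15 ≈ 2.0667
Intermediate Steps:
z(m) = 1/m (z(m) = 1/(m + 0) = 1/m)
z(-5)*q(K(2, 7)) = (-31/3)/(-5) = -(-31)/(5*3) = -1/5*(-31/3) = 31/15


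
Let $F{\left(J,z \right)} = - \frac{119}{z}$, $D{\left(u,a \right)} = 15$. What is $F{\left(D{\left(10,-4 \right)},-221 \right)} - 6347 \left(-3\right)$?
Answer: $\frac{247540}{13} \approx 19042.0$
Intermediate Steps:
$F{\left(D{\left(10,-4 \right)},-221 \right)} - 6347 \left(-3\right) = - \frac{119}{-221} - 6347 \left(-3\right) = \left(-119\right) \left(- \frac{1}{221}\right) - -19041 = \frac{7}{13} + 19041 = \frac{247540}{13}$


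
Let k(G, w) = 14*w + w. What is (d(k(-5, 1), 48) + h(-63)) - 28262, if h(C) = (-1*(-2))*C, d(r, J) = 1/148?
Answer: -4201423/148 ≈ -28388.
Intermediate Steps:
k(G, w) = 15*w
d(r, J) = 1/148
h(C) = 2*C
(d(k(-5, 1), 48) + h(-63)) - 28262 = (1/148 + 2*(-63)) - 28262 = (1/148 - 126) - 28262 = -18647/148 - 28262 = -4201423/148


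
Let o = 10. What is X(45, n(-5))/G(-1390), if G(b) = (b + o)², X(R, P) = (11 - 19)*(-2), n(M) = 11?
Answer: 1/119025 ≈ 8.4016e-6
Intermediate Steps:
X(R, P) = 16 (X(R, P) = -8*(-2) = 16)
G(b) = (10 + b)² (G(b) = (b + 10)² = (10 + b)²)
X(45, n(-5))/G(-1390) = 16/((10 - 1390)²) = 16/((-1380)²) = 16/1904400 = 16*(1/1904400) = 1/119025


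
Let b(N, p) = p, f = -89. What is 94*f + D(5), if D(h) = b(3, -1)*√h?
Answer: -8366 - √5 ≈ -8368.2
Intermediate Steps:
D(h) = -√h
94*f + D(5) = 94*(-89) - √5 = -8366 - √5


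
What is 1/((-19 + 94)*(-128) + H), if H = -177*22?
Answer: -1/13494 ≈ -7.4107e-5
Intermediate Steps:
H = -3894
1/((-19 + 94)*(-128) + H) = 1/((-19 + 94)*(-128) - 3894) = 1/(75*(-128) - 3894) = 1/(-9600 - 3894) = 1/(-13494) = -1/13494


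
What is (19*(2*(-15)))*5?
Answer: -2850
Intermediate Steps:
(19*(2*(-15)))*5 = (19*(-30))*5 = -570*5 = -2850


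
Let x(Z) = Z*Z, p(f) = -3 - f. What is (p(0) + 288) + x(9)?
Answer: 366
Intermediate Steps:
x(Z) = Z²
(p(0) + 288) + x(9) = ((-3 - 1*0) + 288) + 9² = ((-3 + 0) + 288) + 81 = (-3 + 288) + 81 = 285 + 81 = 366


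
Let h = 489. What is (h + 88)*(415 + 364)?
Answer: 449483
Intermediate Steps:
(h + 88)*(415 + 364) = (489 + 88)*(415 + 364) = 577*779 = 449483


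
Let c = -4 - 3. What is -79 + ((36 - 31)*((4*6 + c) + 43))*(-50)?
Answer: -15079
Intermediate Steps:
c = -7
-79 + ((36 - 31)*((4*6 + c) + 43))*(-50) = -79 + ((36 - 31)*((4*6 - 7) + 43))*(-50) = -79 + (5*((24 - 7) + 43))*(-50) = -79 + (5*(17 + 43))*(-50) = -79 + (5*60)*(-50) = -79 + 300*(-50) = -79 - 15000 = -15079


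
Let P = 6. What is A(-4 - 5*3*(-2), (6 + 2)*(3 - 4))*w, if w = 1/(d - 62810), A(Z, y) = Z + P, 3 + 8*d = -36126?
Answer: -256/538609 ≈ -0.00047530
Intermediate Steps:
d = -36129/8 (d = -3/8 + (⅛)*(-36126) = -3/8 - 18063/4 = -36129/8 ≈ -4516.1)
A(Z, y) = 6 + Z (A(Z, y) = Z + 6 = 6 + Z)
w = -8/538609 (w = 1/(-36129/8 - 62810) = 1/(-538609/8) = -8/538609 ≈ -1.4853e-5)
A(-4 - 5*3*(-2), (6 + 2)*(3 - 4))*w = (6 + (-4 - 5*3*(-2)))*(-8/538609) = (6 + (-4 - 15*(-2)))*(-8/538609) = (6 + (-4 + 30))*(-8/538609) = (6 + 26)*(-8/538609) = 32*(-8/538609) = -256/538609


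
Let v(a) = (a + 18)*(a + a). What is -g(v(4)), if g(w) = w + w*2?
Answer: -528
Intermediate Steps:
v(a) = 2*a*(18 + a) (v(a) = (18 + a)*(2*a) = 2*a*(18 + a))
g(w) = 3*w (g(w) = w + 2*w = 3*w)
-g(v(4)) = -3*2*4*(18 + 4) = -3*2*4*22 = -3*176 = -1*528 = -528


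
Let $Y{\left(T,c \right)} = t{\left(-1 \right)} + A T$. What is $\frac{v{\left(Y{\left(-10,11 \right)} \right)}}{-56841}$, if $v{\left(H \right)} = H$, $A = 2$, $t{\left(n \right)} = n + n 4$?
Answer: $\frac{25}{56841} \approx 0.00043982$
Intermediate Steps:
$t{\left(n \right)} = 5 n$ ($t{\left(n \right)} = n + 4 n = 5 n$)
$Y{\left(T,c \right)} = -5 + 2 T$ ($Y{\left(T,c \right)} = 5 \left(-1\right) + 2 T = -5 + 2 T$)
$\frac{v{\left(Y{\left(-10,11 \right)} \right)}}{-56841} = \frac{-5 + 2 \left(-10\right)}{-56841} = \left(-5 - 20\right) \left(- \frac{1}{56841}\right) = \left(-25\right) \left(- \frac{1}{56841}\right) = \frac{25}{56841}$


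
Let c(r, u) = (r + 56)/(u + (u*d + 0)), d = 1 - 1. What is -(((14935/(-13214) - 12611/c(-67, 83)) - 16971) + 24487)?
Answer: -14923581961/145354 ≈ -1.0267e+5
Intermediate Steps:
d = 0
c(r, u) = (56 + r)/u (c(r, u) = (r + 56)/(u + (u*0 + 0)) = (56 + r)/(u + (0 + 0)) = (56 + r)/(u + 0) = (56 + r)/u)
-(((14935/(-13214) - 12611/c(-67, 83)) - 16971) + 24487) = -(((14935/(-13214) - 12611*83/(56 - 67)) - 16971) + 24487) = -(((14935*(-1/13214) - 12611/((1/83)*(-11))) - 16971) + 24487) = -(((-14935/13214 - 12611/(-11/83)) - 16971) + 24487) = -(((-14935/13214 - 12611*(-83/11)) - 16971) + 24487) = -(((-14935/13214 + 1046713/11) - 16971) + 24487) = -((13831101297/145354 - 16971) + 24487) = -(11364298563/145354 + 24487) = -1*14923581961/145354 = -14923581961/145354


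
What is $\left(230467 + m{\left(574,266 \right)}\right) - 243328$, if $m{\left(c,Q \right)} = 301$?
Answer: $-12560$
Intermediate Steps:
$\left(230467 + m{\left(574,266 \right)}\right) - 243328 = \left(230467 + 301\right) - 243328 = 230768 - 243328 = -12560$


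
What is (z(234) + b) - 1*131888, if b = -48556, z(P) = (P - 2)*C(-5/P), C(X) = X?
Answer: -21112528/117 ≈ -1.8045e+5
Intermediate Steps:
z(P) = -5*(-2 + P)/P (z(P) = (P - 2)*(-5/P) = (-2 + P)*(-5/P) = -5*(-2 + P)/P)
(z(234) + b) - 1*131888 = ((-5 + 10/234) - 48556) - 1*131888 = ((-5 + 10*(1/234)) - 48556) - 131888 = ((-5 + 5/117) - 48556) - 131888 = (-580/117 - 48556) - 131888 = -5681632/117 - 131888 = -21112528/117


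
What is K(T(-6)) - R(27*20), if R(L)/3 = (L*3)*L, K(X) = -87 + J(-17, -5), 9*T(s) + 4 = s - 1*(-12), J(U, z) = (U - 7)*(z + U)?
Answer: -2623959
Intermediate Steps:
J(U, z) = (-7 + U)*(U + z)
T(s) = 8/9 + s/9 (T(s) = -4/9 + (s - 1*(-12))/9 = -4/9 + (s + 12)/9 = -4/9 + (12 + s)/9 = -4/9 + (4/3 + s/9) = 8/9 + s/9)
K(X) = 441 (K(X) = -87 + ((-17)² - 7*(-17) - 7*(-5) - 17*(-5)) = -87 + (289 + 119 + 35 + 85) = -87 + 528 = 441)
R(L) = 9*L² (R(L) = 3*((L*3)*L) = 3*((3*L)*L) = 3*(3*L²) = 9*L²)
K(T(-6)) - R(27*20) = 441 - 9*(27*20)² = 441 - 9*540² = 441 - 9*291600 = 441 - 1*2624400 = 441 - 2624400 = -2623959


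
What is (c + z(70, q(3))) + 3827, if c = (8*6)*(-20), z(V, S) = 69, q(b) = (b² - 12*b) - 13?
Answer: 2936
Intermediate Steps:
q(b) = -13 + b² - 12*b
c = -960 (c = 48*(-20) = -960)
(c + z(70, q(3))) + 3827 = (-960 + 69) + 3827 = -891 + 3827 = 2936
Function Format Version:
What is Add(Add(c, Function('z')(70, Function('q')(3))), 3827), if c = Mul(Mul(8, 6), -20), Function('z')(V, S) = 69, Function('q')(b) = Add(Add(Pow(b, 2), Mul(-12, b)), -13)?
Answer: 2936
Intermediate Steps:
Function('q')(b) = Add(-13, Pow(b, 2), Mul(-12, b))
c = -960 (c = Mul(48, -20) = -960)
Add(Add(c, Function('z')(70, Function('q')(3))), 3827) = Add(Add(-960, 69), 3827) = Add(-891, 3827) = 2936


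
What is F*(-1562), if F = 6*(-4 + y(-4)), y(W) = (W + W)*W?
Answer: -262416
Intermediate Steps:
y(W) = 2*W² (y(W) = (2*W)*W = 2*W²)
F = 168 (F = 6*(-4 + 2*(-4)²) = 6*(-4 + 2*16) = 6*(-4 + 32) = 6*28 = 168)
F*(-1562) = 168*(-1562) = -262416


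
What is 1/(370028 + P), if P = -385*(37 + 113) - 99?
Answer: 1/312179 ≈ 3.2033e-6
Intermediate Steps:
P = -57849 (P = -385*150 - 99 = -57750 - 99 = -57849)
1/(370028 + P) = 1/(370028 - 57849) = 1/312179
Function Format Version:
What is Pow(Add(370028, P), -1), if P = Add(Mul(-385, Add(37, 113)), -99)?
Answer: Rational(1, 312179) ≈ 3.2033e-6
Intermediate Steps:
P = -57849 (P = Add(Mul(-385, 150), -99) = Add(-57750, -99) = -57849)
Pow(Add(370028, P), -1) = Pow(Add(370028, -57849), -1) = Pow(312179, -1) = Rational(1, 312179)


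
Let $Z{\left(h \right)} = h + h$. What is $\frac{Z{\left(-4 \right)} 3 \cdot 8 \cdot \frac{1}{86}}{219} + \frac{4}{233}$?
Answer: $\frac{5100}{731387} \approx 0.0069731$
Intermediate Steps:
$Z{\left(h \right)} = 2 h$
$\frac{Z{\left(-4 \right)} 3 \cdot 8 \cdot \frac{1}{86}}{219} + \frac{4}{233} = \frac{2 \left(-4\right) 3 \cdot 8 \cdot \frac{1}{86}}{219} + \frac{4}{233} = \left(-8\right) 3 \cdot 8 \cdot \frac{1}{86} \cdot \frac{1}{219} + 4 \cdot \frac{1}{233} = \left(-24\right) 8 \cdot \frac{1}{86} \cdot \frac{1}{219} + \frac{4}{233} = \left(-192\right) \frac{1}{86} \cdot \frac{1}{219} + \frac{4}{233} = \left(- \frac{96}{43}\right) \frac{1}{219} + \frac{4}{233} = - \frac{32}{3139} + \frac{4}{233} = \frac{5100}{731387}$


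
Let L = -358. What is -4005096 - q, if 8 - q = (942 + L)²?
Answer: -3664048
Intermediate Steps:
q = -341048 (q = 8 - (942 - 358)² = 8 - 1*584² = 8 - 1*341056 = 8 - 341056 = -341048)
-4005096 - q = -4005096 - 1*(-341048) = -4005096 + 341048 = -3664048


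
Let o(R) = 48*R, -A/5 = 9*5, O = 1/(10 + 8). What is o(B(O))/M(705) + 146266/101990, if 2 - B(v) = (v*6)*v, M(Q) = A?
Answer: 20888521/20652975 ≈ 1.0114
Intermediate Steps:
O = 1/18 ≈ 0.055556
A = -225 (A = -45*5 = -5*45 = -225)
M(Q) = -225
B(v) = 2 - 6*v² (B(v) = 2 - v*6*v = 2 - 6*v*v = 2 - 6*v²)
o(B(O))/M(705) + 146266/101990 = (48*(2 - 6*(1/18)²))/(-225) + 146266/101990 = (48*(2 - 6*1/324))*(-1/225) + 146266*(1/101990) = (48*(2 - 1/54))*(-1/225) + 73133/50995 = (48*(107/54))*(-1/225) + 73133/50995 = (856/9)*(-1/225) + 73133/50995 = -856/2025 + 73133/50995 = 20888521/20652975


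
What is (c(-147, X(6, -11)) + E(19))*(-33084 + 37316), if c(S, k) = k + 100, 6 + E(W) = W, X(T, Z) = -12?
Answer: 427432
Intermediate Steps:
E(W) = -6 + W
c(S, k) = 100 + k
(c(-147, X(6, -11)) + E(19))*(-33084 + 37316) = ((100 - 12) + (-6 + 19))*(-33084 + 37316) = (88 + 13)*4232 = 101*4232 = 427432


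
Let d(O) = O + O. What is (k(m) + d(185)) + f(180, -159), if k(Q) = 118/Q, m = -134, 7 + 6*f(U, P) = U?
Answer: 159977/402 ≈ 397.95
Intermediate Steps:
f(U, P) = -7/6 + U/6
d(O) = 2*O
(k(m) + d(185)) + f(180, -159) = (118/(-134) + 2*185) + (-7/6 + (⅙)*180) = (118*(-1/134) + 370) + (-7/6 + 30) = (-59/67 + 370) + 173/6 = 24731/67 + 173/6 = 159977/402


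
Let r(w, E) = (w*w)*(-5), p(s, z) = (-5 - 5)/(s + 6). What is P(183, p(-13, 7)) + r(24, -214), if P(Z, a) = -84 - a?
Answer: -20758/7 ≈ -2965.4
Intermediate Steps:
p(s, z) = -10/(6 + s)
r(w, E) = -5*w² (r(w, E) = w²*(-5) = -5*w²)
P(183, p(-13, 7)) + r(24, -214) = (-84 - (-10)/(6 - 13)) - 5*24² = (-84 - (-10)/(-7)) - 5*576 = (-84 - (-10)*(-1)/7) - 2880 = (-84 - 1*10/7) - 2880 = (-84 - 10/7) - 2880 = -598/7 - 2880 = -20758/7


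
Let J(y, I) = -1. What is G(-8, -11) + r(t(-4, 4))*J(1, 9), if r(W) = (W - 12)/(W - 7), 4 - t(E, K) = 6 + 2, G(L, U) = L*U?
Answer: 952/11 ≈ 86.545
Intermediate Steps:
t(E, K) = -4 (t(E, K) = 4 - (6 + 2) = 4 - 1*8 = 4 - 8 = -4)
r(W) = (-12 + W)/(-7 + W)
G(-8, -11) + r(t(-4, 4))*J(1, 9) = -8*(-11) + ((-12 - 4)/(-7 - 4))*(-1) = 88 + (-16/(-11))*(-1) = 88 - 1/11*(-16)*(-1) = 88 + (16/11)*(-1) = 88 - 16/11 = 952/11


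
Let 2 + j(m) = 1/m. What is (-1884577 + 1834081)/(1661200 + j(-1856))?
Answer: -31240192/1027727829 ≈ -0.030397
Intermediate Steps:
j(m) = -2 + 1/m
(-1884577 + 1834081)/(1661200 + j(-1856)) = (-1884577 + 1834081)/(1661200 + (-2 + 1/(-1856))) = -50496/(1661200 + (-2 - 1/1856)) = -50496/(1661200 - 3713/1856) = -50496/3083183487/1856 = -50496*1856/3083183487 = -31240192/1027727829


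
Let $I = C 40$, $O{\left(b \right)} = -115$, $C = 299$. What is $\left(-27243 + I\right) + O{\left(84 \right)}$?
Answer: $-15398$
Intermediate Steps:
$I = 11960$ ($I = 299 \cdot 40 = 11960$)
$\left(-27243 + I\right) + O{\left(84 \right)} = \left(-27243 + 11960\right) - 115 = -15283 - 115 = -15398$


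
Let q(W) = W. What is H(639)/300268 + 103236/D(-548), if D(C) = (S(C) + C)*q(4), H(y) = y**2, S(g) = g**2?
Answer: 16268285811/11250891826 ≈ 1.4460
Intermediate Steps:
D(C) = 4*C + 4*C**2 (D(C) = (C**2 + C)*4 = (C + C**2)*4 = 4*C + 4*C**2)
H(639)/300268 + 103236/D(-548) = 639**2/300268 + 103236/((4*(-548)*(1 - 548))) = 408321*(1/300268) + 103236/((4*(-548)*(-547))) = 408321/300268 + 103236/1199024 = 408321/300268 + 103236*(1/1199024) = 408321/300268 + 25809/299756 = 16268285811/11250891826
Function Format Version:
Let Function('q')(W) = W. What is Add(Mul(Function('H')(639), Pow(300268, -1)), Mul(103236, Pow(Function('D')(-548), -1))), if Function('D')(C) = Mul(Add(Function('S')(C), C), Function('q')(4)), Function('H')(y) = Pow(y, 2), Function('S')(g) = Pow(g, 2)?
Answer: Rational(16268285811, 11250891826) ≈ 1.4460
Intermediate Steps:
Function('D')(C) = Add(Mul(4, C), Mul(4, Pow(C, 2))) (Function('D')(C) = Mul(Add(Pow(C, 2), C), 4) = Mul(Add(C, Pow(C, 2)), 4) = Add(Mul(4, C), Mul(4, Pow(C, 2))))
Add(Mul(Function('H')(639), Pow(300268, -1)), Mul(103236, Pow(Function('D')(-548), -1))) = Add(Mul(Pow(639, 2), Pow(300268, -1)), Mul(103236, Pow(Mul(4, -548, Add(1, -548)), -1))) = Add(Mul(408321, Rational(1, 300268)), Mul(103236, Pow(Mul(4, -548, -547), -1))) = Add(Rational(408321, 300268), Mul(103236, Pow(1199024, -1))) = Add(Rational(408321, 300268), Mul(103236, Rational(1, 1199024))) = Add(Rational(408321, 300268), Rational(25809, 299756)) = Rational(16268285811, 11250891826)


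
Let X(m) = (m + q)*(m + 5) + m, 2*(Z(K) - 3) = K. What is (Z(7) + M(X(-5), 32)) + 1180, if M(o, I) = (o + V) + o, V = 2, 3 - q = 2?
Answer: 2357/2 ≈ 1178.5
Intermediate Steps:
q = 1 (q = 3 - 1*2 = 3 - 2 = 1)
Z(K) = 3 + K/2
X(m) = m + (1 + m)*(5 + m) (X(m) = (m + 1)*(m + 5) + m = (1 + m)*(5 + m) + m = m + (1 + m)*(5 + m))
M(o, I) = 2 + 2*o (M(o, I) = (o + 2) + o = (2 + o) + o = 2 + 2*o)
(Z(7) + M(X(-5), 32)) + 1180 = ((3 + (½)*7) + (2 + 2*(5 + (-5)² + 7*(-5)))) + 1180 = ((3 + 7/2) + (2 + 2*(5 + 25 - 35))) + 1180 = (13/2 + (2 + 2*(-5))) + 1180 = (13/2 + (2 - 10)) + 1180 = (13/2 - 8) + 1180 = -3/2 + 1180 = 2357/2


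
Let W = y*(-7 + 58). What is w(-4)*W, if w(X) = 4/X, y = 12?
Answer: -612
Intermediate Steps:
W = 612 (W = 12*(-7 + 58) = 12*51 = 612)
w(-4)*W = (4/(-4))*612 = (4*(-¼))*612 = -1*612 = -612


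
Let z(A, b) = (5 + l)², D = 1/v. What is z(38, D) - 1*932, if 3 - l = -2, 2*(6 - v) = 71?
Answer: -832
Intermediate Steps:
v = -59/2 (v = 6 - ½*71 = 6 - 71/2 = -59/2 ≈ -29.500)
l = 5 (l = 3 - 1*(-2) = 3 + 2 = 5)
D = -2/59 (D = 1/(-59/2) = -2/59 ≈ -0.033898)
z(A, b) = 100 (z(A, b) = (5 + 5)² = 10² = 100)
z(38, D) - 1*932 = 100 - 1*932 = 100 - 932 = -832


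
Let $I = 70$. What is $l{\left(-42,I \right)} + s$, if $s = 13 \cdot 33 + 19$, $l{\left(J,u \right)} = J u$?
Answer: $-2492$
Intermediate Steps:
$s = 448$ ($s = 429 + 19 = 448$)
$l{\left(-42,I \right)} + s = \left(-42\right) 70 + 448 = -2940 + 448 = -2492$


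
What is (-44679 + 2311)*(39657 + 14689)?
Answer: -2302531328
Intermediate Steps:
(-44679 + 2311)*(39657 + 14689) = -42368*54346 = -2302531328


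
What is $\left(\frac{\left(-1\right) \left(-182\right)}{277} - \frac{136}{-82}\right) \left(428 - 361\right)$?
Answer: $\frac{1761966}{11357} \approx 155.14$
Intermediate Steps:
$\left(\frac{\left(-1\right) \left(-182\right)}{277} - \frac{136}{-82}\right) \left(428 - 361\right) = \left(182 \cdot \frac{1}{277} - - \frac{68}{41}\right) 67 = \left(\frac{182}{277} + \frac{68}{41}\right) 67 = \frac{26298}{11357} \cdot 67 = \frac{1761966}{11357}$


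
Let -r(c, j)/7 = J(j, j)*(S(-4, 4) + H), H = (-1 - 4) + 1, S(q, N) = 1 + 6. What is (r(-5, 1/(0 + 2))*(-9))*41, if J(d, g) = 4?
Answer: 30996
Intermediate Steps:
S(q, N) = 7
H = -4 (H = -5 + 1 = -4)
r(c, j) = -84 (r(c, j) = -28*(7 - 4) = -28*3 = -7*12 = -84)
(r(-5, 1/(0 + 2))*(-9))*41 = -84*(-9)*41 = 756*41 = 30996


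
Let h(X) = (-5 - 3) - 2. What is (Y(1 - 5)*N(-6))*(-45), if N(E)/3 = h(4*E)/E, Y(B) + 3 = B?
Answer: 1575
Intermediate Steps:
Y(B) = -3 + B
h(X) = -10 (h(X) = -8 - 2 = -10)
N(E) = -30/E (N(E) = 3*(-10/E) = -30/E)
(Y(1 - 5)*N(-6))*(-45) = ((-3 + (1 - 5))*(-30/(-6)))*(-45) = ((-3 - 4)*(-30*(-1/6)))*(-45) = -7*5*(-45) = -35*(-45) = 1575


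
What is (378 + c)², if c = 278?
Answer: 430336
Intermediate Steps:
(378 + c)² = (378 + 278)² = 656² = 430336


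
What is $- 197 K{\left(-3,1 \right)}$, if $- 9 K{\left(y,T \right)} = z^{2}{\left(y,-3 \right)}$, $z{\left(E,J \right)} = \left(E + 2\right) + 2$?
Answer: $\frac{197}{9} \approx 21.889$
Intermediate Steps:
$z{\left(E,J \right)} = 4 + E$ ($z{\left(E,J \right)} = \left(2 + E\right) + 2 = 4 + E$)
$K{\left(y,T \right)} = - \frac{\left(4 + y\right)^{2}}{9}$
$- 197 K{\left(-3,1 \right)} = - 197 \left(- \frac{\left(4 - 3\right)^{2}}{9}\right) = - 197 \left(- \frac{1^{2}}{9}\right) = - 197 \left(\left(- \frac{1}{9}\right) 1\right) = \left(-197\right) \left(- \frac{1}{9}\right) = \frac{197}{9}$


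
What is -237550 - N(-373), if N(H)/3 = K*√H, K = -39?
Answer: -237550 + 117*I*√373 ≈ -2.3755e+5 + 2259.6*I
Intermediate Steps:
N(H) = -117*√H (N(H) = 3*(-39*√H) = -117*√H)
-237550 - N(-373) = -237550 - (-117)*√(-373) = -237550 - (-117)*I*√373 = -237550 + 117*I*√373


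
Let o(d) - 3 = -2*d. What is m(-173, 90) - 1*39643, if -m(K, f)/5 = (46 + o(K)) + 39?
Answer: -41813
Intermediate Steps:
o(d) = 3 - 2*d
m(K, f) = -440 + 10*K (m(K, f) = -5*((46 + (3 - 2*K)) + 39) = -5*((49 - 2*K) + 39) = -5*(88 - 2*K) = -440 + 10*K)
m(-173, 90) - 1*39643 = (-440 + 10*(-173)) - 1*39643 = (-440 - 1730) - 39643 = -2170 - 39643 = -41813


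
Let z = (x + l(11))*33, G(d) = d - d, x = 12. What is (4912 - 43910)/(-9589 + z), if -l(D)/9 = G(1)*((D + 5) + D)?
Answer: 38998/9193 ≈ 4.2421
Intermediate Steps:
G(d) = 0
l(D) = 0 (l(D) = -0*((D + 5) + D) = -0*((5 + D) + D) = -0*(5 + 2*D) = -9*0 = 0)
z = 396 (z = (12 + 0)*33 = 12*33 = 396)
(4912 - 43910)/(-9589 + z) = (4912 - 43910)/(-9589 + 396) = -38998/(-9193) = -38998*(-1/9193) = 38998/9193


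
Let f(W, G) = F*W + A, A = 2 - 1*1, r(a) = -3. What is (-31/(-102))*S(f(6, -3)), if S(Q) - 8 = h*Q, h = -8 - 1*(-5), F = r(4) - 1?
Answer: 2387/102 ≈ 23.402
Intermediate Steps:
F = -4 (F = -3 - 1 = -4)
A = 1 (A = 2 - 1 = 1)
h = -3 (h = -8 + 5 = -3)
f(W, G) = 1 - 4*W (f(W, G) = -4*W + 1 = 1 - 4*W)
S(Q) = 8 - 3*Q
(-31/(-102))*S(f(6, -3)) = (-31/(-102))*(8 - 3*(1 - 4*6)) = (-31*(-1/102))*(8 - 3*(1 - 24)) = 31*(8 - 3*(-23))/102 = 31*(8 + 69)/102 = (31/102)*77 = 2387/102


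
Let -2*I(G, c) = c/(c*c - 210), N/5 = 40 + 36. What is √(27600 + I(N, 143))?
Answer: √45221724370046/40478 ≈ 166.13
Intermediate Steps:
N = 380 (N = 5*(40 + 36) = 5*76 = 380)
I(G, c) = -c/(2*(-210 + c²)) (I(G, c) = -c/(2*(c*c - 210)) = -c/(2*(c² - 210)) = -c/(2*(-210 + c²)))
√(27600 + I(N, 143)) = √(27600 - 1*143/(-420 + 2*143²)) = √(27600 - 1*143/(-420 + 2*20449)) = √(27600 - 1*143/(-420 + 40898)) = √(27600 - 1*143/40478) = √(27600 - 1*143*1/40478) = √(27600 - 143/40478) = √(1117192657/40478) = √45221724370046/40478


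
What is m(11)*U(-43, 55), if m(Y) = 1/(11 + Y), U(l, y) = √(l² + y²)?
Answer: √4874/22 ≈ 3.1734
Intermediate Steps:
m(11)*U(-43, 55) = √((-43)² + 55²)/(11 + 11) = √(1849 + 3025)/22 = √4874/22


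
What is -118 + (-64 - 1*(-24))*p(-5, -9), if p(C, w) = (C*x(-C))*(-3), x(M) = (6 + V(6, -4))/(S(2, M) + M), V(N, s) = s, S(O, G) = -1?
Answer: -418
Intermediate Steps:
x(M) = 2/(-1 + M) (x(M) = (6 - 4)/(-1 + M) = 2/(-1 + M))
p(C, w) = -6*C/(-1 - C) (p(C, w) = (C*(2/(-1 - C)))*(-3) = (2*C/(-1 - C))*(-3) = -6*C/(-1 - C))
-118 + (-64 - 1*(-24))*p(-5, -9) = -118 + (-64 - 1*(-24))*(6*(-5)/(1 - 5)) = -118 + (-64 + 24)*(6*(-5)/(-4)) = -118 - 240*(-5)*(-1)/4 = -118 - 40*15/2 = -118 - 300 = -418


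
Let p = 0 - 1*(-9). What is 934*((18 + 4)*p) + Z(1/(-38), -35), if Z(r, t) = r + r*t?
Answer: 3513725/19 ≈ 1.8493e+5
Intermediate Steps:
p = 9 (p = 0 + 9 = 9)
934*((18 + 4)*p) + Z(1/(-38), -35) = 934*((18 + 4)*9) + (1 - 35)/(-38) = 934*(22*9) - 1/38*(-34) = 934*198 + 17/19 = 184932 + 17/19 = 3513725/19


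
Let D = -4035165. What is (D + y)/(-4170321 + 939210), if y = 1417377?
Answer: 872596/1077037 ≈ 0.81018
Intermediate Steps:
(D + y)/(-4170321 + 939210) = (-4035165 + 1417377)/(-4170321 + 939210) = -2617788/(-3231111) = -2617788*(-1/3231111) = 872596/1077037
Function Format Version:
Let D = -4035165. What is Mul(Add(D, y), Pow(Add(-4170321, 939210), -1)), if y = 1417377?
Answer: Rational(872596, 1077037) ≈ 0.81018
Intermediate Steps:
Mul(Add(D, y), Pow(Add(-4170321, 939210), -1)) = Mul(Add(-4035165, 1417377), Pow(Add(-4170321, 939210), -1)) = Mul(-2617788, Pow(-3231111, -1)) = Mul(-2617788, Rational(-1, 3231111)) = Rational(872596, 1077037)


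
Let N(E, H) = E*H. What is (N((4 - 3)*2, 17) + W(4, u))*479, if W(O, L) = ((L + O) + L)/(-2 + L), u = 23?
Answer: 365956/21 ≈ 17426.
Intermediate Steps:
W(O, L) = (O + 2*L)/(-2 + L)
(N((4 - 3)*2, 17) + W(4, u))*479 = (((4 - 3)*2)*17 + (4 + 2*23)/(-2 + 23))*479 = ((1*2)*17 + (4 + 46)/21)*479 = (2*17 + (1/21)*50)*479 = (34 + 50/21)*479 = (764/21)*479 = 365956/21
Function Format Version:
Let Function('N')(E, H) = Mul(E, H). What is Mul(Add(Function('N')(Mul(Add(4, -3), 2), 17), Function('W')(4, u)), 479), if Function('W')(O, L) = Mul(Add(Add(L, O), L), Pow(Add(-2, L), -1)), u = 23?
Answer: Rational(365956, 21) ≈ 17426.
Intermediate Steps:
Function('W')(O, L) = Mul(Pow(Add(-2, L), -1), Add(O, Mul(2, L))) (Function('W')(O, L) = Mul(Add(O, Mul(2, L)), Pow(Add(-2, L), -1)) = Mul(Pow(Add(-2, L), -1), Add(O, Mul(2, L))))
Mul(Add(Function('N')(Mul(Add(4, -3), 2), 17), Function('W')(4, u)), 479) = Mul(Add(Mul(Mul(Add(4, -3), 2), 17), Mul(Pow(Add(-2, 23), -1), Add(4, Mul(2, 23)))), 479) = Mul(Add(Mul(Mul(1, 2), 17), Mul(Pow(21, -1), Add(4, 46))), 479) = Mul(Add(Mul(2, 17), Mul(Rational(1, 21), 50)), 479) = Mul(Add(34, Rational(50, 21)), 479) = Mul(Rational(764, 21), 479) = Rational(365956, 21)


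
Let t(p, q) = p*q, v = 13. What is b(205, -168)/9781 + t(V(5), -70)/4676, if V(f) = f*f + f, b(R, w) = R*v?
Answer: -288520/1633427 ≈ -0.17663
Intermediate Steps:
b(R, w) = 13*R (b(R, w) = R*13 = 13*R)
V(f) = f + f² (V(f) = f² + f = f + f²)
b(205, -168)/9781 + t(V(5), -70)/4676 = (13*205)/9781 + ((5*(1 + 5))*(-70))/4676 = 2665*(1/9781) + ((5*6)*(-70))*(1/4676) = 2665/9781 + (30*(-70))*(1/4676) = 2665/9781 - 2100*1/4676 = 2665/9781 - 75/167 = -288520/1633427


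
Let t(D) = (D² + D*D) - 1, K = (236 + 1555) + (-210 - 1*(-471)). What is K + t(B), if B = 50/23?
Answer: 1089979/529 ≈ 2060.5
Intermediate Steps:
K = 2052 (K = 1791 + (-210 + 471) = 1791 + 261 = 2052)
B = 50/23 (B = 50*(1/23) = 50/23 ≈ 2.1739)
t(D) = -1 + 2*D² (t(D) = (D² + D²) - 1 = 2*D² - 1 = -1 + 2*D²)
K + t(B) = 2052 + (-1 + 2*(50/23)²) = 2052 + (-1 + 2*(2500/529)) = 2052 + (-1 + 5000/529) = 2052 + 4471/529 = 1089979/529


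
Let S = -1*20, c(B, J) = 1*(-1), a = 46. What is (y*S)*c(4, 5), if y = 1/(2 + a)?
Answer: 5/12 ≈ 0.41667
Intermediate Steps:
y = 1/48 (y = 1/(2 + 46) = 1/48 ≈ 0.020833)
c(B, J) = -1
S = -20
(y*S)*c(4, 5) = ((1/48)*(-20))*(-1) = -5/12*(-1) = 5/12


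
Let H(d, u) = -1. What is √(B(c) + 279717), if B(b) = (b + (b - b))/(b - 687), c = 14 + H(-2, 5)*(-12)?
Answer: √122214214171/661 ≈ 528.88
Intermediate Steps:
c = 26 (c = 14 - 1*(-12) = 14 + 12 = 26)
B(b) = b/(-687 + b) (B(b) = (b + 0)/(-687 + b) = b/(-687 + b))
√(B(c) + 279717) = √(26/(-687 + 26) + 279717) = √(26/(-661) + 279717) = √(26*(-1/661) + 279717) = √(-26/661 + 279717) = √(184892911/661) = √122214214171/661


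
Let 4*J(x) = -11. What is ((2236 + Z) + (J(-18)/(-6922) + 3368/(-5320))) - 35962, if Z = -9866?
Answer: -802650221173/18412520 ≈ -43593.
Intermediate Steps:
J(x) = -11/4 (J(x) = (1/4)*(-11) = -11/4)
((2236 + Z) + (J(-18)/(-6922) + 3368/(-5320))) - 35962 = ((2236 - 9866) + (-11/4/(-6922) + 3368/(-5320))) - 35962 = (-7630 + (-11/4*(-1/6922) + 3368*(-1/5320))) - 35962 = (-7630 + (11/27688 - 421/665)) - 35962 = (-7630 - 11649333/18412520) - 35962 = -140499176933/18412520 - 35962 = -802650221173/18412520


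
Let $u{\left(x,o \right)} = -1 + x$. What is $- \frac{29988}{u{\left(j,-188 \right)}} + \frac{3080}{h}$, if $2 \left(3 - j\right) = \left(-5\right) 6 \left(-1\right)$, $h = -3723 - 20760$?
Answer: $\frac{734156164}{318279} \approx 2306.6$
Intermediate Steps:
$h = -24483$ ($h = -3723 - 20760 = -24483$)
$j = -12$ ($j = 3 - \frac{\left(-5\right) 6 \left(-1\right)}{2} = 3 - \frac{\left(-30\right) \left(-1\right)}{2} = 3 - 15 = -12$)
$- \frac{29988}{u{\left(j,-188 \right)}} + \frac{3080}{h} = - \frac{29988}{-1 - 12} + \frac{3080}{-24483} = - \frac{29988}{-13} + 3080 \left(- \frac{1}{24483}\right) = \left(-29988\right) \left(- \frac{1}{13}\right) - \frac{3080}{24483} = \frac{29988}{13} - \frac{3080}{24483} = \frac{734156164}{318279}$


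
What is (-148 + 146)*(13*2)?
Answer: -52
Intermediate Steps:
(-148 + 146)*(13*2) = -2*26 = -52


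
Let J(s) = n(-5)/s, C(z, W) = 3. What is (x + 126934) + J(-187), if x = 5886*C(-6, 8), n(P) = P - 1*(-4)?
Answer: 27038705/187 ≈ 1.4459e+5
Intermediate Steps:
n(P) = 4 + P (n(P) = P + 4 = 4 + P)
J(s) = -1/s (J(s) = (4 - 5)/s = -1/s)
x = 17658 (x = 5886*3 = 17658)
(x + 126934) + J(-187) = (17658 + 126934) - 1/(-187) = 144592 - 1*(-1/187) = 144592 + 1/187 = 27038705/187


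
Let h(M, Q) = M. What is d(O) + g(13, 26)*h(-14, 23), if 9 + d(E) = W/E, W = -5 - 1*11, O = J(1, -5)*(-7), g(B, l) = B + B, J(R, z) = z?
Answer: -13071/35 ≈ -373.46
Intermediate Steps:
g(B, l) = 2*B
O = 35 (O = -5*(-7) = 35)
W = -16 (W = -5 - 11 = -16)
d(E) = -9 - 16/E
d(O) + g(13, 26)*h(-14, 23) = (-9 - 16/35) + (2*13)*(-14) = (-9 - 16*1/35) + 26*(-14) = (-9 - 16/35) - 364 = -331/35 - 364 = -13071/35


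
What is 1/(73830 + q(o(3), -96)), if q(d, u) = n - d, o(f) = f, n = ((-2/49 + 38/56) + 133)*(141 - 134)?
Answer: 28/2093349 ≈ 1.3376e-5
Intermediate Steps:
n = 26193/28 (n = ((-2*1/49 + 38*(1/56)) + 133)*7 = ((-2/49 + 19/28) + 133)*7 = (125/196 + 133)*7 = (26193/196)*7 = 26193/28 ≈ 935.46)
q(d, u) = 26193/28 - d
1/(73830 + q(o(3), -96)) = 1/(73830 + (26193/28 - 1*3)) = 1/(73830 + (26193/28 - 3)) = 1/(73830 + 26109/28) = 1/(2093349/28) = 28/2093349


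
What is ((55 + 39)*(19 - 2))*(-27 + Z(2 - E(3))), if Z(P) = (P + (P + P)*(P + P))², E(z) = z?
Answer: -28764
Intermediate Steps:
Z(P) = (P + 4*P²)² (Z(P) = (P + (2*P)*(2*P))² = (P + 4*P²)²)
((55 + 39)*(19 - 2))*(-27 + Z(2 - E(3))) = ((55 + 39)*(19 - 2))*(-27 + (2 - 1*3)²*(1 + 4*(2 - 1*3))²) = (94*17)*(-27 + (2 - 3)²*(1 + 4*(2 - 3))²) = 1598*(-27 + (-1)²*(1 + 4*(-1))²) = 1598*(-27 + 1*(1 - 4)²) = 1598*(-27 + 1*(-3)²) = 1598*(-27 + 1*9) = 1598*(-27 + 9) = 1598*(-18) = -28764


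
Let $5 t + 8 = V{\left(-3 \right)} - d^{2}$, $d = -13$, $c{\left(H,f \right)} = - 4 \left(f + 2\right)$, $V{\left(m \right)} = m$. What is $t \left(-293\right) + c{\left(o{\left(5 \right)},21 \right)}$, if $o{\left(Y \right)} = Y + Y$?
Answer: $10456$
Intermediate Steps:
$o{\left(Y \right)} = 2 Y$
$c{\left(H,f \right)} = -8 - 4 f$ ($c{\left(H,f \right)} = - 4 \left(2 + f\right) = -8 - 4 f$)
$t = -36$ ($t = - \frac{8}{5} + \frac{-3 - \left(-13\right)^{2}}{5} = - \frac{8}{5} + \frac{-3 - 169}{5} = - \frac{8}{5} + \frac{1}{5} \left(-172\right) = - \frac{8}{5} - \frac{172}{5} = -36$)
$t \left(-293\right) + c{\left(o{\left(5 \right)},21 \right)} = \left(-36\right) \left(-293\right) - 92 = 10548 - 92 = 10456$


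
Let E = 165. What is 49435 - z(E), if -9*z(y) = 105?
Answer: 148340/3 ≈ 49447.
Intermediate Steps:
z(y) = -35/3 (z(y) = -⅑*105 = -35/3)
49435 - z(E) = 49435 - 1*(-35/3) = 49435 + 35/3 = 148340/3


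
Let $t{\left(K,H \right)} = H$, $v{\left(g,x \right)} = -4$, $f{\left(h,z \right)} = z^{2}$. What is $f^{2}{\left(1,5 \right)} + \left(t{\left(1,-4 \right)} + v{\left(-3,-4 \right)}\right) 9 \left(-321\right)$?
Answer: $23737$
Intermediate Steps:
$f^{2}{\left(1,5 \right)} + \left(t{\left(1,-4 \right)} + v{\left(-3,-4 \right)}\right) 9 \left(-321\right) = \left(5^{2}\right)^{2} + \left(-4 - 4\right) 9 \left(-321\right) = 25^{2} + \left(-8\right) 9 \left(-321\right) = 625 - -23112 = 625 + 23112 = 23737$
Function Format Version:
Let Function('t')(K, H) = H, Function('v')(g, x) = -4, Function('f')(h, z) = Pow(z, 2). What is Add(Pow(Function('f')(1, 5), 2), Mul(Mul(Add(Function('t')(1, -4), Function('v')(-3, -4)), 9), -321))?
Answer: 23737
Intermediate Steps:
Add(Pow(Function('f')(1, 5), 2), Mul(Mul(Add(Function('t')(1, -4), Function('v')(-3, -4)), 9), -321)) = Add(Pow(Pow(5, 2), 2), Mul(Mul(Add(-4, -4), 9), -321)) = Add(Pow(25, 2), Mul(Mul(-8, 9), -321)) = Add(625, Mul(-72, -321)) = Add(625, 23112) = 23737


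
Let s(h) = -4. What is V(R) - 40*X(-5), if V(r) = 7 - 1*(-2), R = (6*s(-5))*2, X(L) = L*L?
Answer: -991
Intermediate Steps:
X(L) = L²
R = -48 (R = (6*(-4))*2 = -24*2 = -48)
V(r) = 9 (V(r) = 7 + 2 = 9)
V(R) - 40*X(-5) = 9 - 40*(-5)² = 9 - 40*25 = 9 - 1000 = -991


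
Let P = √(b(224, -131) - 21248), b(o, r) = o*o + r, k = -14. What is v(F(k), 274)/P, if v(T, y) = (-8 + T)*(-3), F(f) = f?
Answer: 22*√28797/9599 ≈ 0.38893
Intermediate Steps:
b(o, r) = r + o² (b(o, r) = o² + r = r + o²)
v(T, y) = 24 - 3*T
P = √28797 (P = √((-131 + 224²) - 21248) = √((-131 + 50176) - 21248) = √(50045 - 21248) = √28797 ≈ 169.70)
v(F(k), 274)/P = (24 - 3*(-14))/(√28797) = (24 + 42)*(√28797/28797) = 66*(√28797/28797) = 22*√28797/9599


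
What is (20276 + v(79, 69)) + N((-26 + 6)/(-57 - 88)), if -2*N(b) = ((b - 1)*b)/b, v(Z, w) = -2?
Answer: 1175917/58 ≈ 20274.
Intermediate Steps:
N(b) = ½ - b/2 (N(b) = -(b - 1)*b/(2*b) = -(-1 + b)*b/(2*b) = -b*(-1 + b)/(2*b) = -(-1 + b)/2 = ½ - b/2)
(20276 + v(79, 69)) + N((-26 + 6)/(-57 - 88)) = (20276 - 2) + (½ - (-26 + 6)/(2*(-57 - 88))) = 20274 + (½ - (-10)/(-145)) = 20274 + (½ - (-10)*(-1)/145) = 20274 + (½ - ½*4/29) = 20274 + (½ - 2/29) = 20274 + 25/58 = 1175917/58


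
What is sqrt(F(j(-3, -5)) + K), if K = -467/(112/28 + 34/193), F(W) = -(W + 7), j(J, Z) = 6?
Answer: I*sqrt(81090854)/806 ≈ 11.173*I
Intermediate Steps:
F(W) = -7 - W (F(W) = -(7 + W) = -7 - W)
K = -90131/806 (K = -467/(112*(1/28) + 34*(1/193)) = -467/(4 + 34/193) = -467/806/193 = -467*193/806 = -90131/806 ≈ -111.83)
sqrt(F(j(-3, -5)) + K) = sqrt((-7 - 1*6) - 90131/806) = sqrt((-7 - 6) - 90131/806) = sqrt(-13 - 90131/806) = sqrt(-100609/806) = I*sqrt(81090854)/806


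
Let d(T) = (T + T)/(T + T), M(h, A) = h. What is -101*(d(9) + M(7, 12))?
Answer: -808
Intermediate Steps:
d(T) = 1 (d(T) = (2*T)/((2*T)) = (2*T)*(1/(2*T)) = 1)
-101*(d(9) + M(7, 12)) = -101*(1 + 7) = -101*8 = -808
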